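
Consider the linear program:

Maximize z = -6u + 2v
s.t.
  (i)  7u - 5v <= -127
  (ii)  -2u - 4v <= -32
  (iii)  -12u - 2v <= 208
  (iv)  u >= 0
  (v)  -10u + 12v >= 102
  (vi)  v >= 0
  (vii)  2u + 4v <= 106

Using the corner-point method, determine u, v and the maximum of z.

u = 0, v = 53/2, maximum z = 53

The optimum lies where u = 0 and 2u + 4v = 106.
Solving simultaneously gives u = 0, v = 53/2.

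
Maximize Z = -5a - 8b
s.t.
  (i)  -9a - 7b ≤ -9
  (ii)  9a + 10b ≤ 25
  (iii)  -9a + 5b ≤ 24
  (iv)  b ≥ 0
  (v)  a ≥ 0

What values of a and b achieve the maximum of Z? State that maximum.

The optimum lies where -9a - 7b = -9 and b = 0.
Solving simultaneously gives a = 1, b = 0.

a = 1, b = 0, maximum Z = -5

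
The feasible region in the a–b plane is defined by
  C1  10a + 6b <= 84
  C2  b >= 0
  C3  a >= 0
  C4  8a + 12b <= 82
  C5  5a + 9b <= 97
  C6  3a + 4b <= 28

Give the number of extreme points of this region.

The feasible vertices (each the meet of two boundaries and inside every other half-plane) are:
  (42/5, 0)
  (84/11, 14/11)
  (0, 0)
  (0, 41/6)
  (2, 11/2)

5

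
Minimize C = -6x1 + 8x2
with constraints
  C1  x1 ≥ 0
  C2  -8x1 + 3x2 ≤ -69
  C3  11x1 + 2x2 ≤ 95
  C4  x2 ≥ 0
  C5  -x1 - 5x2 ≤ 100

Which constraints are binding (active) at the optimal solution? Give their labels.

C3 and C4

Corner points and C = -6x1 + 8x2:
  (423/49, 1/49) → C = -2530/49
  (69/8, 0) → C = -207/4
  (95/11, 0) → C = -570/11

The minimum is at (95/11, 0). Substituting into each constraint, equality holds for C3 and C4; the remaining constraints have slack.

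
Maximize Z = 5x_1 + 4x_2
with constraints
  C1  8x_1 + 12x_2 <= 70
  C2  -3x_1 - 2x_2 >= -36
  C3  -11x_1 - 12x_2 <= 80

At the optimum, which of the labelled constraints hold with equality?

C1 and C2

Extreme points and Z = 5x_1 + 4x_2:
  (73/5, -39/10) → Z = 287/5
  (-50, 235/6) → Z = -280/3
  (296/7, -318/7) → Z = 208/7

The maximum is at (73/5, -39/10). Substituting into each constraint, equality holds for C1 and C2; the remaining constraints have slack.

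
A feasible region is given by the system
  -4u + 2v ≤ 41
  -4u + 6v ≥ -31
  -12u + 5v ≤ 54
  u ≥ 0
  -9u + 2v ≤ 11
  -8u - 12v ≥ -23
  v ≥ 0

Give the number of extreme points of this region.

3

Of the 21 pairwise boundary intersections, those satisfying every inequality are:
  (0, 23/12)
  (0, 0)
  (23/8, 0)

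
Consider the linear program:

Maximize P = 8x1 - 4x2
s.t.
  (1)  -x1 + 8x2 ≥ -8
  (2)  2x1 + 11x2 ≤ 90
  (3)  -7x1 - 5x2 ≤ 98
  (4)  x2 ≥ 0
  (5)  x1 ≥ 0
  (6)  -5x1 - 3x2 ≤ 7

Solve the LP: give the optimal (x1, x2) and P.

Feasible corners and P = 8x1 - 4x2:
  (808/27, 74/27) → P = 2056/9
  (8, 0) → P = 64
  (0, 90/11) → P = -360/11
  (0, 0) → P = 0

x1 = 808/27, x2 = 74/27, maximum P = 2056/9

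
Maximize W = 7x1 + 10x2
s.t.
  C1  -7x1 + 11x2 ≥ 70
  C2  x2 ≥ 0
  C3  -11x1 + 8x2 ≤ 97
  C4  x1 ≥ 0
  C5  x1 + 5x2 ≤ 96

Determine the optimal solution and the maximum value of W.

x1 = 353/23, x2 = 371/23, maximum W = 6181/23

Corner points and W = 7x1 + 10x2:
  (0, 70/11) → W = 700/11
  (353/23, 371/23) → W = 6181/23
  (0, 97/8) → W = 485/4
  (283/63, 1153/63) → W = 13511/63

At the optimal vertex, -7x1 + 11x2 = 70 and x1 + 5x2 = 96.
Solving simultaneously gives x1 = 353/23, x2 = 371/23.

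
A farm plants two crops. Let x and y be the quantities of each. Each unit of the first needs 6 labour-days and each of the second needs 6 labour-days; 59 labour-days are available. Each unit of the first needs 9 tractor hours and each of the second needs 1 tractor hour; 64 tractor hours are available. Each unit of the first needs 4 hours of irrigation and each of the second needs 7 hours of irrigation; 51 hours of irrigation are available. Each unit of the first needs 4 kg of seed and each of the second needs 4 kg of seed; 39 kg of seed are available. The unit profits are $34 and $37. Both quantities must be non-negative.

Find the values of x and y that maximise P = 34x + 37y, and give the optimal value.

Feasible corners and P = 34x + 37y:
  (0, 0) → P = 0
  (0, 51/7) → P = 1887/7
  (64/9, 0) → P = 2176/9
  (217/32, 95/32) → P = 10893/32
  (23/4, 4) → P = 687/2

At the optimal vertex, 4x + 7y = 51 and 4x + 4y = 39.
Solving simultaneously gives x = 23/4, y = 4.

x = 23/4, y = 4, maximum P = 687/2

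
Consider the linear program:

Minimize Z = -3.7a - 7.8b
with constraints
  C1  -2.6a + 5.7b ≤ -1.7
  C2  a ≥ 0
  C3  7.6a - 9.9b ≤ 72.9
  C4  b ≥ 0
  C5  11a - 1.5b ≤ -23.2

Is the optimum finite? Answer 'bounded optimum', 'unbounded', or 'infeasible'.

The boundaries -2.6a + 5.7b = -1.7 and 7.6a - 9.9b = 72.9 meet at (6645/293, 8831/879), but that point violates 11a - 1.5b ≤ -23.2. Every candidate vertex is excluded by some other constraint, so the feasible region is empty.

infeasible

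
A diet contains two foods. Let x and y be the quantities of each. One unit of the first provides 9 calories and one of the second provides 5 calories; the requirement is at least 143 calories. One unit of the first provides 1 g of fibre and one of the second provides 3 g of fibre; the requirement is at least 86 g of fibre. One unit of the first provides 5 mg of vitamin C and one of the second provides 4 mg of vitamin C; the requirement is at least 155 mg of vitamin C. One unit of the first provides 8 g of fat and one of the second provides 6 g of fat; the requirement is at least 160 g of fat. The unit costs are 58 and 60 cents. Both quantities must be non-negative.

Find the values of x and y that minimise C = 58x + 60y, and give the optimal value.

x = 11, y = 25, minimum C = 2138

Feasible corners and C = 58x + 60y:
  (0, 155/4) → C = 2325
  (86, 0) → C = 4988
  (11, 25) → C = 2138
The feasible region is unbounded (it extends along (0, 1), (1, 0)), but C strictly increases along every unbounded feasible direction, so there is no improving ray and the minimum is attained at a vertex.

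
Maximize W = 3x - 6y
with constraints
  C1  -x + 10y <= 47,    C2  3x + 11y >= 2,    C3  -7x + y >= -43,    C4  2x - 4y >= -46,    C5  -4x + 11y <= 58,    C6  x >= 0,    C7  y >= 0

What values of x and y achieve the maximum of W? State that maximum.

Extreme points and W = 3x - 6y:
  (159/23, 124/23) → W = -267/23
  (0, 47/10) → W = -141/5
  (0, 2/11) → W = -12/11
  (2/3, 0) → W = 2
  (43/7, 0) → W = 129/7

x = 43/7, y = 0, maximum W = 129/7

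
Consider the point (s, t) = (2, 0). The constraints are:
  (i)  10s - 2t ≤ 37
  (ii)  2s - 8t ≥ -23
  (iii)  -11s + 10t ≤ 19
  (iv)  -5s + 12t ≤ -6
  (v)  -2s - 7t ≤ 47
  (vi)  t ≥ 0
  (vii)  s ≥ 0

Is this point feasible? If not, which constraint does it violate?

feasible

(i): 20 ≤ 37 ✓
(ii): 4 ≥ -23 ✓
(iii): -22 ≤ 19 ✓
(iv): -10 ≤ -6 ✓
(v): -4 ≤ 47 ✓
(vi): 0 ≥ 0 ✓
(vii): 2 ≥ 0 ✓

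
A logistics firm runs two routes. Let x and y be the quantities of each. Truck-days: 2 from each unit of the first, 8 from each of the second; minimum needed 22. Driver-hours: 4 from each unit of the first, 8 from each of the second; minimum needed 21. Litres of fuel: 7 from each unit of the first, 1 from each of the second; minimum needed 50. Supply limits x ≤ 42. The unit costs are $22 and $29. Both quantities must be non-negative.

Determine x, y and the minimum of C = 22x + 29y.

Corner points and C = 22x + 29y:
  (0, 50) → C = 1450
  (11, 0) → C = 242
  (42, 0) → C = 924
  (7, 1) → C = 183
The feasible region is unbounded (it extends along (0, 1)), but C strictly increases along every unbounded feasible direction, so there is no improving ray and the minimum is attained at a vertex.

x = 7, y = 1, minimum C = 183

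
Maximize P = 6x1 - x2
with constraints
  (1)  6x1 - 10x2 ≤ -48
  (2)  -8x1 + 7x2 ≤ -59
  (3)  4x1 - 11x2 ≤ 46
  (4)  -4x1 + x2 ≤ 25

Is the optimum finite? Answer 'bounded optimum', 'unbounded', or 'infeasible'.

From the feasible point (463/19, 369/19), moving in the direction (10, 6) keeps every constraint satisfied while P increases without bound.

unbounded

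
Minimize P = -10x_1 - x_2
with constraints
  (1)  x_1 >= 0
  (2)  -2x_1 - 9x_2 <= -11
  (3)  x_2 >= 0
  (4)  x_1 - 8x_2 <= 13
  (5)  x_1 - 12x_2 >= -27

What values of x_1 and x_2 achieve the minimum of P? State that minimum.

x_1 = 93, x_2 = 10, minimum P = -940

Extreme points and P = -10x_1 - x_2:
  (0, 11/9) → P = -11/9
  (0, 9/4) → P = -9/4
  (11/2, 0) → P = -55
  (13, 0) → P = -130
  (93, 10) → P = -940

The binding constraints are x_1 - 8x_2 = 13 and x_1 - 12x_2 = -27.
Solving simultaneously gives x_1 = 93, x_2 = 10.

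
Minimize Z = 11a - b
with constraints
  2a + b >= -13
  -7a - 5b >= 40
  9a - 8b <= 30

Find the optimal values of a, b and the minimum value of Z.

At the optimal vertex, 2a + b = -13 and -7a - 5b = 40.
Solving simultaneously gives a = -25/3, b = 11/3.

a = -25/3, b = 11/3, minimum Z = -286/3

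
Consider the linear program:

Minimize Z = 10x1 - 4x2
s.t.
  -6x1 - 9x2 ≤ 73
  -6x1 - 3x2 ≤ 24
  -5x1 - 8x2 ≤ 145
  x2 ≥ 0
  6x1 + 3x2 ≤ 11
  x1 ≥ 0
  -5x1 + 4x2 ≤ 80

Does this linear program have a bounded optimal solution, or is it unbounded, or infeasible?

Vertices and Z = 10x1 - 4x2:
  (11/6, 0) → Z = 55/3
  (0, 0) → Z = 0
  (0, 11/3) → Z = -44/3
The feasible region has finitely many vertices and no improving ray; the minimum is -44/3 at (0, 11/3).

bounded optimum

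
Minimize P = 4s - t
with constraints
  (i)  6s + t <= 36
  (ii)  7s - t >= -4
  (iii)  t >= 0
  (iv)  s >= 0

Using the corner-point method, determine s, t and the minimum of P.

s = 32/13, t = 276/13, minimum P = -148/13

Extreme points and P = 4s - t:
  (32/13, 276/13) → P = -148/13
  (6, 0) → P = 24
  (0, 4) → P = -4
  (0, 0) → P = 0

The binding constraints are 6s + t = 36 and 7s - t = -4.
Solving simultaneously gives s = 32/13, t = 276/13.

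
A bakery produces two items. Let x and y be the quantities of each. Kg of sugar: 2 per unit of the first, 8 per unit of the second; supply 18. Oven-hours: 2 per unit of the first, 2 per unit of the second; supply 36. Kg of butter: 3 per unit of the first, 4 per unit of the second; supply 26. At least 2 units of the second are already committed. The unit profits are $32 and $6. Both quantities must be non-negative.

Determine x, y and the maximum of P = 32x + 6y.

x = 1, y = 2, maximum P = 44

Corner points and P = 32x + 6y:
  (0, 9/4) → P = 27/2
  (0, 2) → P = 12
  (1, 2) → P = 44

At the optimal vertex, 2x + 8y = 18 and y = 2.
Solving simultaneously gives x = 1, y = 2.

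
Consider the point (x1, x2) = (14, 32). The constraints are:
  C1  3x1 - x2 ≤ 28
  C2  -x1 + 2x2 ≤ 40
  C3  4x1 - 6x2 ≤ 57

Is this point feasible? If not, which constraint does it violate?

Constraint C2: -x1 + 2x2 = 50, which is not ≤ 40. All other constraints are satisfied.

not feasible — violates C2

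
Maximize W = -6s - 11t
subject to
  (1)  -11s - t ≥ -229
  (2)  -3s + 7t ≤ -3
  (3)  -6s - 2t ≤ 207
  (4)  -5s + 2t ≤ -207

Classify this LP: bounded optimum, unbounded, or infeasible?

bounded optimum

Extreme points and W = -6s - 11t:
  (665/16, -3651/16) → W = 36171/16
  (665/27, -1132/27) → W = 8462/27
  (0, -207/2) → W = 2277/2
The feasible region has finitely many vertices and no improving ray; the maximum is 36171/16 at (665/16, -3651/16).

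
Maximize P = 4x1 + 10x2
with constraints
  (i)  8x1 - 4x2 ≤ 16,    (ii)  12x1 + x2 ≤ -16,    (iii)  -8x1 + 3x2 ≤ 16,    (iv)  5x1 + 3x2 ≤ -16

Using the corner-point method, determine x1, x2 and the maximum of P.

Corner points and P = 4x1 + 10x2:
  (-6/7, -40/7) → P = -424/7
  (-14, -32) → P = -376
  (-32/31, -112/31) → P = -1248/31
  (-32/13, -16/13) → P = -288/13

At the optimal vertex, -8x1 + 3x2 = 16 and 5x1 + 3x2 = -16.
Solving simultaneously gives x1 = -32/13, x2 = -16/13.

x1 = -32/13, x2 = -16/13, maximum P = -288/13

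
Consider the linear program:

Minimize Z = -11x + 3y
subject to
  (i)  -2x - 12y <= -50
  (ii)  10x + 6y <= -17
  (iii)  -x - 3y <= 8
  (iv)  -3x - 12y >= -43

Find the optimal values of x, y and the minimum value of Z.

Extreme points and Z = -11x + 3y:
  (-41, 11) → Z = 484
  (-7, 16/3) → Z = 93
  (-75, 67/3) → Z = 892

The binding constraints are -2x - 12y = -50 and -3x - 12y = -43.
Solving simultaneously gives x = -7, y = 16/3.

x = -7, y = 16/3, minimum Z = 93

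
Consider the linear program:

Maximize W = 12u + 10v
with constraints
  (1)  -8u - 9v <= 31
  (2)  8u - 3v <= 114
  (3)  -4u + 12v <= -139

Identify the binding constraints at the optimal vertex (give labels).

Corner points and W = 12u + 10v:
  (311/32, -145/12) → W = -101/24
  (293/44, -103/11) → W = -151/11
  (317/28, -164/21) → W = 1213/21

The maximum is at (317/28, -164/21). Substituting into each constraint, equality holds for (2) and (3); the remaining constraints have slack.

(2) and (3)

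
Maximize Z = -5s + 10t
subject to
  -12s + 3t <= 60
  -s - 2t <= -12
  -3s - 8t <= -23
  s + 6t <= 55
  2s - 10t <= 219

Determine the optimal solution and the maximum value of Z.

s = -13/5, t = 48/5, maximum Z = 109

Vertices and Z = -5s + 10t:
  (-28/9, 68/9) → Z = 820/9
  (-13/5, 48/5) → Z = 109
  (25, -13/2) → Z = -190
  (991/23, -611/46) → Z = -8010/23
  (932/11, -109/22) → Z = -5205/11

The binding constraints are -12s + 3t = 60 and s + 6t = 55.
Solving simultaneously gives s = -13/5, t = 48/5.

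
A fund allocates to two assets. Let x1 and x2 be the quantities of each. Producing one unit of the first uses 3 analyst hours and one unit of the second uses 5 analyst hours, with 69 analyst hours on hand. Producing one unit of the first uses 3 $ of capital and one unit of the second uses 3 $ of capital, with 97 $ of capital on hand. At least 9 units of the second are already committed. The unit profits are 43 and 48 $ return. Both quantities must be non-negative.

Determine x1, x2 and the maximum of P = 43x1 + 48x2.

Vertices and P = 43x1 + 48x2:
  (0, 69/5) → P = 3312/5
  (0, 9) → P = 432
  (8, 9) → P = 776

The optimum lies where 3x1 + 5x2 = 69 and x2 = 9.
Solving simultaneously gives x1 = 8, x2 = 9.

x1 = 8, x2 = 9, maximum P = 776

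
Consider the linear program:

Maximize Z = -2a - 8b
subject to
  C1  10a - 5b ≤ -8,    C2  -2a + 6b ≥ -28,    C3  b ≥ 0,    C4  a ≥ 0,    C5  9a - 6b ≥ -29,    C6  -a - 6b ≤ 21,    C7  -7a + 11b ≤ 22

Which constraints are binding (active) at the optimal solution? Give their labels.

C1 and C4

Extreme points and Z = -2a - 8b:
  (0, 8/5) → Z = -64/5
  (22/75, 164/75) → Z = -452/25
  (0, 2) → Z = -16

The maximum is at (0, 8/5). Substituting into each constraint, equality holds for C1 and C4; the remaining constraints have slack.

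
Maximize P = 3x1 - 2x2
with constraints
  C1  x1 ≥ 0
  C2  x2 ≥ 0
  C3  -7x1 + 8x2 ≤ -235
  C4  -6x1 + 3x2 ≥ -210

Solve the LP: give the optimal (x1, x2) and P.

x1 = 35, x2 = 0, maximum P = 105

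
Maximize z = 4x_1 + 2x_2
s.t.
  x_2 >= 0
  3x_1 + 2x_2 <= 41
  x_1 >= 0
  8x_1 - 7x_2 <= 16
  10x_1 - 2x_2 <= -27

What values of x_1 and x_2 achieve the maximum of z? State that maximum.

x_1 = 14/13, x_2 = 491/26, maximum z = 547/13

Corner points and z = 4x_1 + 2x_2:
  (0, 41/2) → z = 41
  (14/13, 491/26) → z = 547/13
  (0, 27/2) → z = 27

At the optimal vertex, 3x_1 + 2x_2 = 41 and 10x_1 - 2x_2 = -27.
Solving simultaneously gives x_1 = 14/13, x_2 = 491/26.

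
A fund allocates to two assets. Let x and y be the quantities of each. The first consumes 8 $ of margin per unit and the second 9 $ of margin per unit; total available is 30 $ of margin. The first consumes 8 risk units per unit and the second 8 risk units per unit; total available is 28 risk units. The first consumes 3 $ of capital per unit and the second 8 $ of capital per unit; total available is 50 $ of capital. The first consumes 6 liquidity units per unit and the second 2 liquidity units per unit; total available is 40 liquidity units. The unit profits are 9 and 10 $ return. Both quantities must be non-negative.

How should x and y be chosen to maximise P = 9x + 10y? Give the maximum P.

x = 3/2, y = 2, maximum P = 67/2

Extreme points and P = 9x + 10y:
  (0, 0) → P = 0
  (0, 10/3) → P = 100/3
  (7/2, 0) → P = 63/2
  (3/2, 2) → P = 67/2

The optimum lies where 8x + 9y = 30 and 8x + 8y = 28.
Solving simultaneously gives x = 3/2, y = 2.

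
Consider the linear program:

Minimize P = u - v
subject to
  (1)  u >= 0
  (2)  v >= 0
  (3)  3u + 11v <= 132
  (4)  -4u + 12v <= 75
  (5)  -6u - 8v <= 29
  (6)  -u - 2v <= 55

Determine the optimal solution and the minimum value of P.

Extreme points and P = u - v:
  (0, 0) → P = 0
  (0, 25/4) → P = -25/4
  (44, 0) → P = 44
  (759/80, 753/80) → P = 3/40

The binding constraints are u = 0 and -4u + 12v = 75.
Solving simultaneously gives u = 0, v = 25/4.

u = 0, v = 25/4, minimum P = -25/4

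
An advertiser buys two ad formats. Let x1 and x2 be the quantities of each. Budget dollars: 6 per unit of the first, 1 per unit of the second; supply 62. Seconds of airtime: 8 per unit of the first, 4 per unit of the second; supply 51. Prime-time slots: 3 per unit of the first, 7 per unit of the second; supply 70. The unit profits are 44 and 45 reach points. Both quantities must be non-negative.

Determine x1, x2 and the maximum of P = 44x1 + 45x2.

Feasible corners and P = 44x1 + 45x2:
  (0, 0) → P = 0
  (0, 10) → P = 450
  (51/8, 0) → P = 561/2
  (7/4, 37/4) → P = 1973/4

The optimum lies where 8x1 + 4x2 = 51 and 3x1 + 7x2 = 70.
Solving simultaneously gives x1 = 7/4, x2 = 37/4.

x1 = 7/4, x2 = 37/4, maximum P = 1973/4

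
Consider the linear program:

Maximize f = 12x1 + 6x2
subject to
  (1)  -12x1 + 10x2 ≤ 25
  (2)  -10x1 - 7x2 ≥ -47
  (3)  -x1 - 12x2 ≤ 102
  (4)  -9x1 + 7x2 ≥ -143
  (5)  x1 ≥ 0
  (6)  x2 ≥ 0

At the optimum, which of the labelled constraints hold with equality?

(2) and (6)

Extreme points and f = 12x1 + 6x2:
  (295/184, 407/92) → f = 1053/23
  (0, 5/2) → f = 15
  (47/10, 0) → f = 282/5
  (0, 0) → f = 0

The maximum is at (47/10, 0). Substituting into each constraint, equality holds for (2) and (6); the remaining constraints have slack.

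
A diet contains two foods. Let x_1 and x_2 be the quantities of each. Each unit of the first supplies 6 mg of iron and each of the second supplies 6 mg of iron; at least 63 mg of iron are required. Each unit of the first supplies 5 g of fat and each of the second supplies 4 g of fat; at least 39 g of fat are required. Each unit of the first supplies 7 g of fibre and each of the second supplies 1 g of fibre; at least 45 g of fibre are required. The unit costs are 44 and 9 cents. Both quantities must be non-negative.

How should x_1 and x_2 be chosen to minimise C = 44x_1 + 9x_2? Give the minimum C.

x_1 = 23/4, x_2 = 19/4, minimum C = 1183/4

Vertices and C = 44x_1 + 9x_2:
  (0, 45) → C = 405
  (21/2, 0) → C = 462
  (23/4, 19/4) → C = 1183/4
The feasible region is unbounded (it extends along (0, 1), (1, 0)), but C strictly increases along every unbounded feasible direction, so there is no improving ray and the minimum is attained at a vertex.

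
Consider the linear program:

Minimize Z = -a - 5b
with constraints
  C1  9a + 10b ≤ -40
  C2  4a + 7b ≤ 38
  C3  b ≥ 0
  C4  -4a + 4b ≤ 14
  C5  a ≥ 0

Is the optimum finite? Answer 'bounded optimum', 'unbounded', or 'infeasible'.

The boundaries 9a + 10b = -40 and a = 0 meet at (0, -4), but that point violates b ≥ 0. Every candidate vertex is excluded by some other constraint, so the feasible region is empty.

infeasible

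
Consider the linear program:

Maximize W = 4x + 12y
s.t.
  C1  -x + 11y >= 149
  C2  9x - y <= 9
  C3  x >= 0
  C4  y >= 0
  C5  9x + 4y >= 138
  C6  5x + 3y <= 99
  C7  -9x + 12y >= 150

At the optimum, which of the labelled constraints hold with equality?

Corner points and W = 4x + 12y:
  (58/15, 129/5) → W = 4876/15
  (63/16, 423/16) → W = 333
  (18/7, 201/7) → W = 2484/7

The maximum is at (18/7, 201/7). Substituting into each constraint, equality holds for C5 and C6; the remaining constraints have slack.

C5 and C6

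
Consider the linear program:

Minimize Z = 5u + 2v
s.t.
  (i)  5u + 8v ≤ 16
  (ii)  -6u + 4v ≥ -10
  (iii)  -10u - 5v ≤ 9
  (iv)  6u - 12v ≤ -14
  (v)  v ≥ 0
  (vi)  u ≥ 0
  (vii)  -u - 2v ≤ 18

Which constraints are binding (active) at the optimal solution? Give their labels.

Extreme points and Z = 5u + 2v:
  (20/27, 83/54) → Z = 61/9
  (0, 2) → Z = 4
  (0, 7/6) → Z = 7/3

The minimum is at (0, 7/6). Substituting into each constraint, equality holds for (iv) and (vi); the remaining constraints have slack.

(iv) and (vi)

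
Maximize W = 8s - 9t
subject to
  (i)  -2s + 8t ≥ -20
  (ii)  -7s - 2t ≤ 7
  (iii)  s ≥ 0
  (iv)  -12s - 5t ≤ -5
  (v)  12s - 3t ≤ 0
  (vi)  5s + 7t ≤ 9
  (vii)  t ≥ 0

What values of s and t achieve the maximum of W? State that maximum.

s = 5/32, t = 5/8, maximum W = -35/8

Extreme points and W = 8s - 9t:
  (0, 1) → W = -9
  (0, 9/7) → W = -81/7
  (5/32, 5/8) → W = -35/8
  (3/11, 12/11) → W = -84/11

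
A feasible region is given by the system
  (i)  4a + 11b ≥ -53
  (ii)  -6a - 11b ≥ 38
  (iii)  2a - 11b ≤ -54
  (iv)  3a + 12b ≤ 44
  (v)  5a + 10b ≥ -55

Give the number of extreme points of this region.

4

Intersecting each pair of boundary lines and keeping only the points that satisfy every inequality leaves:
  (-23/2, 31/11)
  (-940/39, 126/13)
  (-229/15, 32/15)
  (-110/3, 77/6)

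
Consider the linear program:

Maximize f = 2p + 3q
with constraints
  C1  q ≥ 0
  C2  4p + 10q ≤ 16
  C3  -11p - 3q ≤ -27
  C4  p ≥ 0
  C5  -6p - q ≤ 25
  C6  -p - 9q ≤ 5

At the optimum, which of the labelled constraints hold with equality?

C1 and C2

Corner points and f = 2p + 3q:
  (4, 0) → f = 8
  (27/11, 0) → f = 54/11
  (111/49, 34/49) → f = 324/49

The maximum is at (4, 0). Substituting into each constraint, equality holds for C1 and C2; the remaining constraints have slack.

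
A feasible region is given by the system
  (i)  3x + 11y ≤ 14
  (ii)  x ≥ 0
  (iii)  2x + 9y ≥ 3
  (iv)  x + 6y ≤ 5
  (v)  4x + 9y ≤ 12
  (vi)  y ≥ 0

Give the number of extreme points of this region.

Of the 15 pairwise boundary intersections, those satisfying every inequality are:
  (0, 1/3)
  (0, 5/6)
  (3/2, 0)
  (9/5, 8/15)
  (3, 0)

5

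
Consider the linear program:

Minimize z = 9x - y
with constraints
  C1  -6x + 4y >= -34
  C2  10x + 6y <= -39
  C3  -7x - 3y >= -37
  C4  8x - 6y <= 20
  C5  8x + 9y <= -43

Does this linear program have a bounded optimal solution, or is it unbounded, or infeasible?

From the feasible point (-19/18, -128/27), moving in the direction (-6, -8) keeps every constraint satisfied while z decreases without bound.

unbounded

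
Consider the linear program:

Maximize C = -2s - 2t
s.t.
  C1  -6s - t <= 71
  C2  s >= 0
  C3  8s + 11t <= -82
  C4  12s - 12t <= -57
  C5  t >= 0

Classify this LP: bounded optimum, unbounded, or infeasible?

The boundaries -6s - t = 71 and 8s + 11t = -82 meet at (-699/58, 38/29), but that point violates s ≥ 0. Every candidate vertex is excluded by some other constraint, so the feasible region is empty.

infeasible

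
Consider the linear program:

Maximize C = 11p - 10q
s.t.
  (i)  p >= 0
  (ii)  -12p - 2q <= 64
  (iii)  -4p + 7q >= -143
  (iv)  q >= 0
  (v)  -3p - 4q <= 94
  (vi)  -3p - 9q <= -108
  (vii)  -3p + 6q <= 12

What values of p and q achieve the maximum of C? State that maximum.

Corner points and C = 11p - 10q:
  (681/19, 1/19) → C = 7481/19
  (314, 159) → C = 1864
  (12, 8) → C = 52

The optimum lies where -4p + 7q = -143 and -3p + 6q = 12.
Solving simultaneously gives p = 314, q = 159.

p = 314, q = 159, maximum C = 1864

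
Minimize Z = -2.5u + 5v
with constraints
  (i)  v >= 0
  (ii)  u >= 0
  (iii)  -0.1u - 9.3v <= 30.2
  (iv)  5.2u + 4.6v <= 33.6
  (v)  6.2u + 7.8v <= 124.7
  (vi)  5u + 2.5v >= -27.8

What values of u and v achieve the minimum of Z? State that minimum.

u = 84/13, v = 0, minimum Z = -210/13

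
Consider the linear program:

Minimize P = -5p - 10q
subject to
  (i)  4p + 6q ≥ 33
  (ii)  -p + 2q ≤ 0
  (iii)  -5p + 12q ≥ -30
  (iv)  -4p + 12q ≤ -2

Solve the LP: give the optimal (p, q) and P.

Extreme points and P = -5p - 10q:
  (96/13, 15/26) → P = -555/13
  (17/3, 31/18) → P = -410/9
  (28, 55/6) → P = -695/3

The optimum lies where -5p + 12q = -30 and -4p + 12q = -2.
Solving simultaneously gives p = 28, q = 55/6.

p = 28, q = 55/6, minimum P = -695/3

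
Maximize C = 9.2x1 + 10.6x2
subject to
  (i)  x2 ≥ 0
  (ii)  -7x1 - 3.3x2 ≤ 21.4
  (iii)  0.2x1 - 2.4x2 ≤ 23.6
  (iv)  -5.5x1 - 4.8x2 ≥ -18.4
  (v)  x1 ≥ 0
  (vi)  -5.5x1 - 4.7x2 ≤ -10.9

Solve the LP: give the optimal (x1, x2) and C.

Feasible corners and C = 9.2x1 + 10.6x2:
  (184/55, 0) → C = 8464/275
  (109/55, 0) → C = 5014/275
  (0, 23/6) → C = 1219/30
  (0, 109/47) → C = 5777/235

The optimum lies where -5.5x1 - 4.8x2 = -18.4 and x1 = 0.
Solving simultaneously gives x1 = 0, x2 = 23/6.

x1 = 0, x2 = 23/6, maximum C = 1219/30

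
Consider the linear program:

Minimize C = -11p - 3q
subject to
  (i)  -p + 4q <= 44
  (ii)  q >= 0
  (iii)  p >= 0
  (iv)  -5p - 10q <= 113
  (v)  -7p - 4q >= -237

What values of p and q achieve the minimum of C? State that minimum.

Feasible corners and C = -11p - 3q:
  (0, 11) → C = -33
  (193/8, 545/32) → C = -10127/32
  (0, 0) → C = 0
  (237/7, 0) → C = -2607/7

p = 237/7, q = 0, minimum C = -2607/7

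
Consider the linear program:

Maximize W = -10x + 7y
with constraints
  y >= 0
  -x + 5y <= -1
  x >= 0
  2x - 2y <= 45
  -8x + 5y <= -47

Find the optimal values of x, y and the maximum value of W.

x = 46/7, y = 39/35, maximum W = -2027/35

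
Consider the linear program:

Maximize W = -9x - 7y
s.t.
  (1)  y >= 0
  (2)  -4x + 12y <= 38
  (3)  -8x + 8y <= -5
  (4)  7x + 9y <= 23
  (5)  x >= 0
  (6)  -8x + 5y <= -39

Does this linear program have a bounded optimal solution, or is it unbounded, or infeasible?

infeasible

The boundaries y = 0 and -8x + 8y = -5 meet at (5/8, 0), but that point violates -8x + 5y ≤ -39. Every candidate vertex is excluded by some other constraint, so the feasible region is empty.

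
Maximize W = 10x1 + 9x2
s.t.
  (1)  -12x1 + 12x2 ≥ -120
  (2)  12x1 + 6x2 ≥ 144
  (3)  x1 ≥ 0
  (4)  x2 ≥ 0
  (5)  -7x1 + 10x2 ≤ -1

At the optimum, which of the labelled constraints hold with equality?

(1) and (5)

Extreme points and W = 10x1 + 9x2:
  (34/3, 4/3) → W = 376/3
  (33, 23) → W = 537
  (241/27, 166/27) → W = 3904/27

The maximum is at (33, 23). Substituting into each constraint, equality holds for (1) and (5); the remaining constraints have slack.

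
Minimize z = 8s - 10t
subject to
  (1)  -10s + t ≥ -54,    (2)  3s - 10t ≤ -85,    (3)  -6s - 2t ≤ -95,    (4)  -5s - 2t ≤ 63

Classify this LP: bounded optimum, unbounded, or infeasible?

unbounded

From the feasible point (203/26, 313/13), moving in the direction (1, 10) keeps every constraint satisfied while z decreases without bound.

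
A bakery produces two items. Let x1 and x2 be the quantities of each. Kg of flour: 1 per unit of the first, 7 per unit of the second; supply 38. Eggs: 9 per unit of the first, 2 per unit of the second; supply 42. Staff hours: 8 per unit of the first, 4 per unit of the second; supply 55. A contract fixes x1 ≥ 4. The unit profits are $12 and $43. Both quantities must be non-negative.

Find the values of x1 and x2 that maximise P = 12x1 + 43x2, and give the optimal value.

x1 = 4, x2 = 3, maximum P = 177

Feasible corners and P = 12x1 + 43x2:
  (14/3, 0) → P = 56
  (4, 0) → P = 48
  (4, 3) → P = 177

The optimum lies where 9x1 + 2x2 = 42 and x1 = 4.
Solving simultaneously gives x1 = 4, x2 = 3.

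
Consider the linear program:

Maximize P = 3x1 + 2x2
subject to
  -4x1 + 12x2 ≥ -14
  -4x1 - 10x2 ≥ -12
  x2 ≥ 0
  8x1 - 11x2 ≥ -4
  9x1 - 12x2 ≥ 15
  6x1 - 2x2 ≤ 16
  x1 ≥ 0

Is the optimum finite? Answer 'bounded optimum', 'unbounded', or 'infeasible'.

bounded optimum

Corner points and P = 3x1 + 2x2:
  (49/23, 8/23) → P = 163/23
  (46/17, 2/17) → P = 142/17
  (5/3, 0) → P = 5
  (8/3, 0) → P = 8
The feasible region has finitely many vertices and no improving ray; the maximum is 142/17 at (46/17, 2/17).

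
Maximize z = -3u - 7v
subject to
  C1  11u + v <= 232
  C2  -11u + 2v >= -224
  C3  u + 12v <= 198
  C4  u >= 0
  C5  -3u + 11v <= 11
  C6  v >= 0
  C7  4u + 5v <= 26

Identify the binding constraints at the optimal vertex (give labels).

C4 and C6

Feasible corners and z = -3u - 7v:
  (0, 1) → z = -7
  (0, 0) → z = 0
  (231/59, 122/59) → z = -1547/59
  (13/2, 0) → z = -39/2

The maximum is at (0, 0). Substituting into each constraint, equality holds for C4 and C6; the remaining constraints have slack.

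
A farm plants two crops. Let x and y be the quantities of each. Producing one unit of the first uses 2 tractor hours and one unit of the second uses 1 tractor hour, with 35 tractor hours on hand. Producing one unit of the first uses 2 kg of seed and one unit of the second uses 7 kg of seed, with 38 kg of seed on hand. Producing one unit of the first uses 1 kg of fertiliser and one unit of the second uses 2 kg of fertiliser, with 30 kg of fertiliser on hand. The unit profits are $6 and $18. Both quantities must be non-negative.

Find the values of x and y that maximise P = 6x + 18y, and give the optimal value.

Corner points and P = 6x + 18y:
  (0, 0) → P = 0
  (0, 38/7) → P = 684/7
  (35/2, 0) → P = 105
  (69/4, 1/2) → P = 225/2

x = 69/4, y = 1/2, maximum P = 225/2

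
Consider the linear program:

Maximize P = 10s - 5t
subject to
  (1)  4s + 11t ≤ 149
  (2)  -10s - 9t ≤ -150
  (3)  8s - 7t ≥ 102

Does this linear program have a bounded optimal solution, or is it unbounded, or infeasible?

unbounded

From the feasible point (2165/116, 196/29), moving in the direction (9, -10) keeps every constraint satisfied while P increases without bound.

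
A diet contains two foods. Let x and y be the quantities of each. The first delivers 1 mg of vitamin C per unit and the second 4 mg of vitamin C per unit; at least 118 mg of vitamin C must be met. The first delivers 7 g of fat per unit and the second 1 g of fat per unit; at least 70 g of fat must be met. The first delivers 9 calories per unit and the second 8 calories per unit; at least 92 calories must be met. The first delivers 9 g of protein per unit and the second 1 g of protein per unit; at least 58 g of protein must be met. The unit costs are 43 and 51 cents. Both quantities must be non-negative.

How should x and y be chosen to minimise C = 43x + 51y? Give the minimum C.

x = 6, y = 28, minimum C = 1686

Corner points and C = 43x + 51y:
  (0, 70) → C = 3570
  (118, 0) → C = 5074
  (6, 28) → C = 1686
The feasible region is unbounded (it extends along (0, 1), (1, 0)), but C strictly increases along every unbounded feasible direction, so there is no improving ray and the minimum is attained at a vertex.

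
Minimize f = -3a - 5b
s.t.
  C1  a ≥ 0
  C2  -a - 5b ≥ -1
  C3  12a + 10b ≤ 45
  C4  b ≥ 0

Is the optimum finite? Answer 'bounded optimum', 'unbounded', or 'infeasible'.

bounded optimum

Extreme points and f = -3a - 5b:
  (0, 1/5) → f = -1
  (0, 0) → f = 0
  (1, 0) → f = -3
The feasible region has finitely many vertices and no improving ray; the minimum is -3 at (1, 0).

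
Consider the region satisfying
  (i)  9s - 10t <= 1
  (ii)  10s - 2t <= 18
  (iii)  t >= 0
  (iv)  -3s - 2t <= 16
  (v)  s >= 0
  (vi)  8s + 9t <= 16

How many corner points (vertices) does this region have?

4

Pairwise boundary intersections that survive every other constraint:
  (1/9, 0)
  (169/161, 136/161)
  (0, 0)
  (0, 16/9)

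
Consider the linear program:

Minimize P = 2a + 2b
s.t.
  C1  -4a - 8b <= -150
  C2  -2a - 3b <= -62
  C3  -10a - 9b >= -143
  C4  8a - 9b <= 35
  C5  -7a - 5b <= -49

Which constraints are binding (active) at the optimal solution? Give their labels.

Feasible corners and P = 2a + 2b:
  (-43/4, 167/6) → P = 205/6
  (-163/11, 336/11) → P = 346/11
  (-274/13, 511/13) → P = 474/13

The minimum is at (-163/11, 336/11). Substituting into each constraint, equality holds for C2 and C5; the remaining constraints have slack.

C2 and C5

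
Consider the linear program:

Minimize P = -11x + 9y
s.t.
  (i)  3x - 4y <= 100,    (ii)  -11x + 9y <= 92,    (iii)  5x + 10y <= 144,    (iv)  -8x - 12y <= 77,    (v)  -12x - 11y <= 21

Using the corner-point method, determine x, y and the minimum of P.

x = 788/25, y = -34/25, minimum P = -8974/25

Extreme points and P = -11x + 9y:
  (788/25, -34/25) → P = -8974/25
  (223/17, -1031/68) → P = -1123/4
  (376/155, 2044/155) → P = 92
  (-1201/229, 873/229) → P = 92
  (85/8, -27/2) → P = -1907/8

The optimum lies where 3x - 4y = 100 and 5x + 10y = 144.
Solving simultaneously gives x = 788/25, y = -34/25.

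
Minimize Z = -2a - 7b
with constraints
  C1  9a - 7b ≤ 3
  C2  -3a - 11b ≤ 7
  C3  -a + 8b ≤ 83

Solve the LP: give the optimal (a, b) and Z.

a = 121/13, b = 150/13, minimum Z = -1292/13

Feasible corners and Z = -2a - 7b:
  (-2/15, -3/5) → Z = 67/15
  (121/13, 150/13) → Z = -1292/13
  (-969/35, 242/35) → Z = 244/35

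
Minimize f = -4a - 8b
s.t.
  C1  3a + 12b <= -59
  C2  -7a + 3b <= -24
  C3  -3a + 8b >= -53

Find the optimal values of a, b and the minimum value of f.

Extreme points and f = -4a - 8b:
  (37/31, -485/93) → f = 3436/93
  (41/15, -28/5) → f = 508/15
  (33/47, -299/47) → f = 2260/47

The binding constraints are 3a + 12b = -59 and -3a + 8b = -53.
Solving simultaneously gives a = 41/15, b = -28/5.

a = 41/15, b = -28/5, minimum f = 508/15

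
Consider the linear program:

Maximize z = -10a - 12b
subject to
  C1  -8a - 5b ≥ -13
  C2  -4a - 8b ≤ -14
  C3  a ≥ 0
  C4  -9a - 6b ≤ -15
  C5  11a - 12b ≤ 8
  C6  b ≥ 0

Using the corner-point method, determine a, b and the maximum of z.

a = 3/4, b = 11/8, maximum z = -24

Corner points and z = -10a - 12b:
  (17/22, 15/11) → z = -265/11
  (0, 13/5) → z = -156/5
  (3/4, 11/8) → z = -24
  (0, 5/2) → z = -30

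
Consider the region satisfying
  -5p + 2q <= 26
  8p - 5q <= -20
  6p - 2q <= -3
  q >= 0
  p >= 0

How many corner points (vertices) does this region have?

Pairwise boundary intersections that survive every other constraint:
  (23, 141/2)
  (0, 13)
  (25/14, 48/7)
  (0, 4)

4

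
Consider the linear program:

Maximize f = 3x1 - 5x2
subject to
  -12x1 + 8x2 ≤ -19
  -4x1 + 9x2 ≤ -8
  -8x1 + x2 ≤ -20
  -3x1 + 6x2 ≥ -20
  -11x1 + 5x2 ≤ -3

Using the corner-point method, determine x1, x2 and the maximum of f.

x1 = 44, x2 = 56/3, maximum f = 116/3

Corner points and f = 3x1 - 5x2:
  (43/17, 4/17) → f = 109/17
  (44, 56/3) → f = 116/3
  (20/9, -20/9) → f = 160/9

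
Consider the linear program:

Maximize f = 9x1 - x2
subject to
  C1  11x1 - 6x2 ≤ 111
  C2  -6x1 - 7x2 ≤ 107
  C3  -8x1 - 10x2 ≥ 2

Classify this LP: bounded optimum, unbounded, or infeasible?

Corner points and f = 9x1 - x2:
  (135/113, -1843/113) → f = 3058/113
  (549/79, -455/79) → f = 5396/79
  (-264, 211) → f = -2587
The feasible region has finitely many vertices and no improving ray; the maximum is 5396/79 at (549/79, -455/79).

bounded optimum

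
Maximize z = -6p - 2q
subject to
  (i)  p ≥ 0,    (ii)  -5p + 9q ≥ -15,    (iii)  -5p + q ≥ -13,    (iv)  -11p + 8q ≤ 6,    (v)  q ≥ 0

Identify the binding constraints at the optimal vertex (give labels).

Corner points and z = -6p - 2q:
  (0, 3/4) → z = -3/2
  (0, 0) → z = 0
  (110/29, 173/29) → z = -1006/29
  (13/5, 0) → z = -78/5

The maximum is at (0, 0). Substituting into each constraint, equality holds for (i) and (v); the remaining constraints have slack.

(i) and (v)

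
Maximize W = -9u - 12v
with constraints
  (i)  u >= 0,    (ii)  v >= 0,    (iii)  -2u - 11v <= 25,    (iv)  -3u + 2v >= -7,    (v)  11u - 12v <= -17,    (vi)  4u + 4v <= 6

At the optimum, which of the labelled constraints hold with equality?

Feasible corners and W = -9u - 12v:
  (0, 17/12) → W = -17
  (0, 3/2) → W = -18
  (1/23, 67/46) → W = -411/23

The maximum is at (0, 17/12). Substituting into each constraint, equality holds for (i) and (v); the remaining constraints have slack.

(i) and (v)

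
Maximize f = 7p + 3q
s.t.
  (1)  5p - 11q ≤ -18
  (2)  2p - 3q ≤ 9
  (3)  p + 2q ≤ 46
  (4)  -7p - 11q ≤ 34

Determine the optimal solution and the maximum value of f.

Feasible corners and f = 7p + 3q:
  (153/7, 81/7) → f = 1314/7
  (-13/3, -1/3) → f = -94/3
  (156/7, 83/7) → f = 1341/7
  (-574/3, 356/3) → f = -2950/3

At the optimal vertex, 2p - 3q = 9 and p + 2q = 46.
Solving simultaneously gives p = 156/7, q = 83/7.

p = 156/7, q = 83/7, maximum f = 1341/7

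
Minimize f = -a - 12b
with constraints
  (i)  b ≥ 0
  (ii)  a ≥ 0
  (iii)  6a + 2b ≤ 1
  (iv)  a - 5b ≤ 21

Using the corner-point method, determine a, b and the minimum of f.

a = 0, b = 1/2, minimum f = -6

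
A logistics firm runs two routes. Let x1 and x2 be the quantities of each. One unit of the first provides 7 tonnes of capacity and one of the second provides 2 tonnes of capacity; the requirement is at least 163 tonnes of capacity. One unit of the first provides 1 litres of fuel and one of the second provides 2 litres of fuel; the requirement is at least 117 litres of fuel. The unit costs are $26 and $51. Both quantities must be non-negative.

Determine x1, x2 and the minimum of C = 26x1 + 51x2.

x1 = 23/3, x2 = 164/3, minimum C = 8962/3

Feasible corners and C = 26x1 + 51x2:
  (0, 163/2) → C = 8313/2
  (117, 0) → C = 3042
  (23/3, 164/3) → C = 8962/3
The feasible region is unbounded (it extends along (0, 1), (1, 0)), but C strictly increases along every unbounded feasible direction, so there is no improving ray and the minimum is attained at a vertex.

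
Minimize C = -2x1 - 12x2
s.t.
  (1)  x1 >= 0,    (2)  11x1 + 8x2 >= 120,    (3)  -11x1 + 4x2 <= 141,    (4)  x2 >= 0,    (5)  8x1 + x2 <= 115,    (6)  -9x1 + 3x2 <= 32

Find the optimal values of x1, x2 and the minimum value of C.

At the optimal vertex, 8x1 + x2 = 115 and -9x1 + 3x2 = 32.
Solving simultaneously gives x1 = 313/33, x2 = 1291/33.

x1 = 313/33, x2 = 1291/33, minimum C = -16118/33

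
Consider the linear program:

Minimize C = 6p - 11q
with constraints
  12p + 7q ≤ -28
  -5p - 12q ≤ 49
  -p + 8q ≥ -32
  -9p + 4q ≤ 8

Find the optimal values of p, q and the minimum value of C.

p = -56/37, q = -52/37, minimum C = 236/37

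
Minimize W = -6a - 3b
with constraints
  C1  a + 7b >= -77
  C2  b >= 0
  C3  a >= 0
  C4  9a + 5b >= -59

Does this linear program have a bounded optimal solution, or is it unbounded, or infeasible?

From the feasible point (0, 0), moving in the direction (0, 1) keeps every constraint satisfied while W decreases without bound.

unbounded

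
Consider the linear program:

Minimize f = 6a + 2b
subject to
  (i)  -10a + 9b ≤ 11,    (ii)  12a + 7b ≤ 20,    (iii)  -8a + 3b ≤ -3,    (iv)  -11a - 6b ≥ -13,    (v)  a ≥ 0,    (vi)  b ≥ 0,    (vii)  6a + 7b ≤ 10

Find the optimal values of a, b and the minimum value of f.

a = 3/8, b = 0, minimum f = 9/4

Vertices and f = 6a + 2b:
  (3/8, 0) → f = 9/4
  (51/74, 31/37) → f = 215/37
  (13/11, 0) → f = 78/11
  (31/41, 32/41) → f = 250/41

The binding constraints are -8a + 3b = -3 and b = 0.
Solving simultaneously gives a = 3/8, b = 0.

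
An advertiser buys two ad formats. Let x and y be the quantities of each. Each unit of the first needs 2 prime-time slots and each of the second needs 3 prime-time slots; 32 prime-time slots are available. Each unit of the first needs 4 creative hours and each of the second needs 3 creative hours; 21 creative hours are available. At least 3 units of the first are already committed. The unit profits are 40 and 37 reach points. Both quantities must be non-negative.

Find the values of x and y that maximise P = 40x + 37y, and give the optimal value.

x = 3, y = 3, maximum P = 231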